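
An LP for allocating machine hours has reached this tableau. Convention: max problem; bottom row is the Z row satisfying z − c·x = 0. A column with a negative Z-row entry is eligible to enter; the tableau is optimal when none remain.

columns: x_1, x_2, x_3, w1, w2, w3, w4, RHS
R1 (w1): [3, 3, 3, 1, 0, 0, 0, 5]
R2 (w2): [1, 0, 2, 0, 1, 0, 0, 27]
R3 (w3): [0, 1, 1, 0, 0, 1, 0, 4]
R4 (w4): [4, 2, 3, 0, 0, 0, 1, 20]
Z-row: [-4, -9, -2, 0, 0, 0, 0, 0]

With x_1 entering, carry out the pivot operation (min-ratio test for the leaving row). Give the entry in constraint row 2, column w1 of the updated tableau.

-1/3

Ratio test on column x_1 — row 1: 5/3 = 5/3; row 2: 27/1 = 27; row 3: entry 0 ≤ 0; row 4: 20/4 = 5. Minimum is 5/3 at row 1 (w1 leaves); pivot element 3.
Divide row 1 by 3; eliminate column x_1 from the other rows.
Row 2 update in column w1: 0 − 1·(1/3) = -1/3.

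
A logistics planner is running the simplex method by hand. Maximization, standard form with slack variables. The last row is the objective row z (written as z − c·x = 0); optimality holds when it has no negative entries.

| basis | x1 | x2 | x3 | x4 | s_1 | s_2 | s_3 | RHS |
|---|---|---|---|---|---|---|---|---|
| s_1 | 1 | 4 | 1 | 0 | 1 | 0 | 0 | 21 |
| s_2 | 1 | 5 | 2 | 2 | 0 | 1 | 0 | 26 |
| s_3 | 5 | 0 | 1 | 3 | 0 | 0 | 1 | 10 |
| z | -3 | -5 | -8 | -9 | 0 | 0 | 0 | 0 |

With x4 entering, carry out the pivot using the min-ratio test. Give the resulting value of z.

Ratio test on column x4 — row 1: entry 0 ≤ 0; row 2: 26/2 = 13; row 3: 10/3 = 10/3. Minimum is 10/3 at row 3 (s_3 leaves); pivot element 3.
Pivot on row 3; the z-row RHS becomes 0 − (-9)·(10/3) = 30.

30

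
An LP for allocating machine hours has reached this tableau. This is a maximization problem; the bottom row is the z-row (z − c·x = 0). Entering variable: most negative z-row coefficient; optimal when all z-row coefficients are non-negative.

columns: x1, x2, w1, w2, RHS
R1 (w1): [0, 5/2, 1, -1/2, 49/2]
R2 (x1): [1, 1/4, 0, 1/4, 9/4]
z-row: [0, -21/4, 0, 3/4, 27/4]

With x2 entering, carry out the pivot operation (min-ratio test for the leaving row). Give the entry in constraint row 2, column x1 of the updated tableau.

4

Ratio test on column x2 — row 1: (49/2)/(5/2) = 49/5; row 2: (9/4)/(1/4) = 9. Minimum is 9 at row 2 (x1 leaves); pivot element 1/4.
Divide row 2 by 1/4; eliminate column x2 from the other rows.
In the new row 2, the x1 entry is the old entry divided by the pivot: 1/(1/4) = 4.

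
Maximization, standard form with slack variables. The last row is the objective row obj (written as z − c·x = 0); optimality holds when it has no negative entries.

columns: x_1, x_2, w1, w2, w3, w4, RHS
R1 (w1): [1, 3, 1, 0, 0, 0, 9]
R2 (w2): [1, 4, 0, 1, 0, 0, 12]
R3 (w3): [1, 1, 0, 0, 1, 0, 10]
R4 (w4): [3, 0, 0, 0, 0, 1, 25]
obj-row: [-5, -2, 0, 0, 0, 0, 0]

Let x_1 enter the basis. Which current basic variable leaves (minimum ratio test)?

w4

Column x_1 entries and ratios — w1: 9/1 = 9; w2: 12/1 = 12; w3: 10/1 = 10; w4: 25/3 = 25/3.
Smallest ratio is 25/3 in the row of w4, so w4 leaves.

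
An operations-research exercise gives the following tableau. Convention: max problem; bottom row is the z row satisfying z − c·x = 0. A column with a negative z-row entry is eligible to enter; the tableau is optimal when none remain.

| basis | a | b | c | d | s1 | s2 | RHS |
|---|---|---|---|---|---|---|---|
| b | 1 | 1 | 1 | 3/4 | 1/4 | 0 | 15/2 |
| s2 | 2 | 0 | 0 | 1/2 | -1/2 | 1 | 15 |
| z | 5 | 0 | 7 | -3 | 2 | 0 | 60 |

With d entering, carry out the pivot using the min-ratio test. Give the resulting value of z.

Ratio test on column d — row 1: (15/2)/(3/4) = 10; row 2: 15/(1/2) = 30. Minimum is 10 at row 1 (b leaves); pivot element 3/4.
Pivot on row 1; the z-row RHS becomes 60 − (-3)·10 = 90.

90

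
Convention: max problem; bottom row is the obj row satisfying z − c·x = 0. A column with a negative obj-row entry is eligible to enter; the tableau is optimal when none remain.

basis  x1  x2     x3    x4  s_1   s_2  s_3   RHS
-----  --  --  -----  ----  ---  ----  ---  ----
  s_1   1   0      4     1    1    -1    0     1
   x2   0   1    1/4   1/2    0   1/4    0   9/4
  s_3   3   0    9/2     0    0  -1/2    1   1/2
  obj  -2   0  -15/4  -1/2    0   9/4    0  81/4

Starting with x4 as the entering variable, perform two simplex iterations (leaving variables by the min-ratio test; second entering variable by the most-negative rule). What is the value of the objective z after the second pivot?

377/18

Ratio test on column x4 — row 1: 1/1 = 1; row 2: (9/4)/(1/2) = 9/2; row 3: entry 0 ≤ 0. Minimum is 1 at row 1 (s_1 leaves); pivot element 1.
Pivot on row 1; the obj-row RHS becomes 81/4 − (-1/2)·1 = 83/4.
Next entering variable (most negative obj-row entry -7/4): x3.
Ratio test on column x3 — row 1: 1/4 = 1/4; row 2: entry -7/4 ≤ 0; row 3: (1/2)/(9/2) = 1/9. Minimum is 1/9 at row 3 (s_3 leaves); pivot element 9/2.
After the second pivot the obj-row RHS is 83/4 − (-7/4)·(1/9) = 377/18.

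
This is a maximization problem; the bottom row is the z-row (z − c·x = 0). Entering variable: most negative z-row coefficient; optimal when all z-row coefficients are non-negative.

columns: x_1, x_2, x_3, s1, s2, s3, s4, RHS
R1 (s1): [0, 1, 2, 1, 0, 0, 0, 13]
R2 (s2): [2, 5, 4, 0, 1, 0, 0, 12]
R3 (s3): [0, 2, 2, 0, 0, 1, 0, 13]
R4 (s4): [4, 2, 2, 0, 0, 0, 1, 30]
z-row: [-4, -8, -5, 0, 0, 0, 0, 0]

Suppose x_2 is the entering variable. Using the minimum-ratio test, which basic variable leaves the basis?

s2

Column x_2 entries and ratios — s1: 13/1 = 13; s2: 12/5 = 12/5; s3: 13/2 = 13/2; s4: 30/2 = 15.
Smallest ratio is 12/5 in the row of s2, so s2 leaves.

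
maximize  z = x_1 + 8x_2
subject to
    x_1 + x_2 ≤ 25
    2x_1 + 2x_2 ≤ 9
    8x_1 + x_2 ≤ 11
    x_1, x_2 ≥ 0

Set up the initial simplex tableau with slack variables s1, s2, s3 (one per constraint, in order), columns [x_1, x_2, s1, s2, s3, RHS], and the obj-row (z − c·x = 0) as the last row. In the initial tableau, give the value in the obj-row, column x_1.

-1

The obj-row carries the negated objective coefficients: the x_1 entry is -1.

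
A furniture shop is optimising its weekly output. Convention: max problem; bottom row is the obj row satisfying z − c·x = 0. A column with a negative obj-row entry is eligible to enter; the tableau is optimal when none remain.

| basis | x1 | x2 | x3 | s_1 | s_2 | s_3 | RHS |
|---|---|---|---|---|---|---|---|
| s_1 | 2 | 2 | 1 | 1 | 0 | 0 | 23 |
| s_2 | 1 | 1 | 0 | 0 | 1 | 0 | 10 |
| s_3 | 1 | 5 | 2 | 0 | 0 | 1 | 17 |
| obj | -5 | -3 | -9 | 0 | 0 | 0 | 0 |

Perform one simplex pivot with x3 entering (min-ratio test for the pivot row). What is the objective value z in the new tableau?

153/2

Ratio test on column x3 — row 1: 23/1 = 23; row 2: entry 0 ≤ 0; row 3: 17/2 = 17/2. Minimum is 17/2 at row 3 (s_3 leaves); pivot element 2.
Pivot on row 3; the obj-row RHS becomes 0 − (-9)·(17/2) = 153/2.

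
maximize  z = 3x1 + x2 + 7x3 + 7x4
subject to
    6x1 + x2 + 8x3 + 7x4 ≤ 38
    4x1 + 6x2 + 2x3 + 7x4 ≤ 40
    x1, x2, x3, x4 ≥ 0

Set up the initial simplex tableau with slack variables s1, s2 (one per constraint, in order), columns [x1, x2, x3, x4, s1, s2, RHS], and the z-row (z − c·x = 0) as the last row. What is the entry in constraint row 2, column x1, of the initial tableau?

4

Constraint 2 has coefficient 4 on x1.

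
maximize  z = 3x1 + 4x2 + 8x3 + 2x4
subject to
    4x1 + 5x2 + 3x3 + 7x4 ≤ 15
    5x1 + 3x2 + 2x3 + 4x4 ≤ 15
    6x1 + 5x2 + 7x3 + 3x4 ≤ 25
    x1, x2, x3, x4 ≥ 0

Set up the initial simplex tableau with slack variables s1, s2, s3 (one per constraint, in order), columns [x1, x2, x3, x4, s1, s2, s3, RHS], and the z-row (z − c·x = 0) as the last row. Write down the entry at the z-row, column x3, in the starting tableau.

The z-row carries the negated objective coefficients: the x3 entry is -8.

-8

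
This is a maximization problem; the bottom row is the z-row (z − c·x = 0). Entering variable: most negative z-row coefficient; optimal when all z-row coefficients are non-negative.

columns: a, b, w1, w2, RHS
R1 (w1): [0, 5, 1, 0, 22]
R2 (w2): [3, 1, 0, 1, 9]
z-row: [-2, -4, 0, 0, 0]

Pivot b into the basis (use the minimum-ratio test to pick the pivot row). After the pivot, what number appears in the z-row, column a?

Ratio test on column b — row 1: 22/5 = 22/5; row 2: 9/1 = 9. Minimum is 22/5 at row 1 (w1 leaves); pivot element 5.
Divide row 1 by 5; eliminate column b from the other rows.
z-row update in column a: -2 − (-4)·0 = -2.

-2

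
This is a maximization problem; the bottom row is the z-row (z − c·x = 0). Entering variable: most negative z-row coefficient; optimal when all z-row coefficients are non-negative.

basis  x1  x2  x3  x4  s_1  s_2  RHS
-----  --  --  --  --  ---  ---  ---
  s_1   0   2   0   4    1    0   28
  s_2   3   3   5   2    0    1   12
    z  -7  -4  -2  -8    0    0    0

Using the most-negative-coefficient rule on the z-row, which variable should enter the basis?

Negative z-row entries: x1: -7, x2: -4, x3: -2, x4: -8.
The most negative is -8 in column x4, so x4 enters.

x4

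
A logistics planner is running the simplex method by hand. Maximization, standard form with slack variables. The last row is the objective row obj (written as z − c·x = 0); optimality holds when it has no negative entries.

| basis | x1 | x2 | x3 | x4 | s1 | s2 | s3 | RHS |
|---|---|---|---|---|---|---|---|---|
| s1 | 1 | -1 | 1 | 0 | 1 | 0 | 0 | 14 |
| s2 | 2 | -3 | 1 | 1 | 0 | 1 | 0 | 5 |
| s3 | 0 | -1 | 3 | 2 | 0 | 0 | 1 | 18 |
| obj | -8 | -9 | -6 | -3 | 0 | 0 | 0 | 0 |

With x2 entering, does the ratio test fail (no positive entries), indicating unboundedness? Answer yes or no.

yes

Every constraint-row entry in column x2 is ≤ 0, so increasing x2 is unbounded.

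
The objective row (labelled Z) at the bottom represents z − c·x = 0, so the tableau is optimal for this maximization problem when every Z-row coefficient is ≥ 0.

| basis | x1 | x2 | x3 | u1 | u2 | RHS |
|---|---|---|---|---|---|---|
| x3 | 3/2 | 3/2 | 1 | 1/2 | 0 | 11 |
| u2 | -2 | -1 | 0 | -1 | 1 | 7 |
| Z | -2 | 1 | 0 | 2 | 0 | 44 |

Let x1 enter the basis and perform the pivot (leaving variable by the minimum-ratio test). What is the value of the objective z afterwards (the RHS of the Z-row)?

176/3

Ratio test on column x1 — row 1: 11/(3/2) = 22/3; row 2: entry -2 ≤ 0. Minimum is 22/3 at row 1 (x3 leaves); pivot element 3/2.
Pivot on row 1; the Z-row RHS becomes 44 − (-2)·(22/3) = 176/3.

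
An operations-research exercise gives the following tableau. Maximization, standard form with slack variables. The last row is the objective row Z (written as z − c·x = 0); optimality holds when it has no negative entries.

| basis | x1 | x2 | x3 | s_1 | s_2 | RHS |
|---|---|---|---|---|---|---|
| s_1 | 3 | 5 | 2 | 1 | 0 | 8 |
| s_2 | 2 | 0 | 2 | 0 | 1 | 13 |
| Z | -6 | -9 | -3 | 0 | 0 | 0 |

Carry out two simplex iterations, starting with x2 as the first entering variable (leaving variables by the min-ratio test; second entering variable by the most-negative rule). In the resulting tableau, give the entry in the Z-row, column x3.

1

Ratio test on column x2 — row 1: 8/5 = 8/5; row 2: entry 0 ≤ 0. Minimum is 8/5 at row 1 (s_1 leaves); pivot element 5.
Divide row 1 by 5; eliminate column x2 from the other rows.
Second iteration: most negative Z-row entry is -3/5 in column x1, so x1 enters.
Ratio test on column x1 — row 1: (8/5)/(3/5) = 8/3; row 2: 13/2 = 13/2. Minimum is 8/3 at row 1 (x2 leaves); pivot element 3/5.
Divide row 1 by 3/5; eliminate column x1 from the other rows.
After both pivots, the entry at the Z-row, column x3 is 1.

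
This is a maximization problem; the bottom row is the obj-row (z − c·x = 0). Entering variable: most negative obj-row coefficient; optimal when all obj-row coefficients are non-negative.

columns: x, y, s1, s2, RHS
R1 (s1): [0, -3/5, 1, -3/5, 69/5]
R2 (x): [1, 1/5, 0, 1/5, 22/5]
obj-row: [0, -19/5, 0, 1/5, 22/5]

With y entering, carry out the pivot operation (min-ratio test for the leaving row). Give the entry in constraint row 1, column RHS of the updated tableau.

27

Ratio test on column y — row 1: entry -3/5 ≤ 0; row 2: (22/5)/(1/5) = 22. Minimum is 22 at row 2 (x leaves); pivot element 1/5.
Divide row 2 by 1/5; eliminate column y from the other rows.
Row 1 update in column RHS: 69/5 − (-3/5)·22 = 27.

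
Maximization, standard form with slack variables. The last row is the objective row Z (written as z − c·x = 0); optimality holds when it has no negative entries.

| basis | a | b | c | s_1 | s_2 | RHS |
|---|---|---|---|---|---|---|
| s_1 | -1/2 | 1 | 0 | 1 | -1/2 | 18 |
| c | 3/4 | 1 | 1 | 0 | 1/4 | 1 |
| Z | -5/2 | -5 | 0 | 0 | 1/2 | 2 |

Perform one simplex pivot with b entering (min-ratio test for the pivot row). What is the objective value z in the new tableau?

7

Ratio test on column b — row 1: 18/1 = 18; row 2: 1/1 = 1. Minimum is 1 at row 2 (c leaves); pivot element 1.
Pivot on row 2; the Z-row RHS becomes 2 − (-5)·1 = 7.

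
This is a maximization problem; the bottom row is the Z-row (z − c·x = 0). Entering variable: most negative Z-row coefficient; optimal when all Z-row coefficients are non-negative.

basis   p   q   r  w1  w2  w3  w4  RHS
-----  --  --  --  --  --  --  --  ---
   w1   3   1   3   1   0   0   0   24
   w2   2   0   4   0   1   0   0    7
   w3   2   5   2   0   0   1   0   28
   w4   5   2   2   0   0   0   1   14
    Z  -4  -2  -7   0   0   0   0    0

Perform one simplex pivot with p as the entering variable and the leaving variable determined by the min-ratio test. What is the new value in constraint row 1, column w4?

-3/5

Ratio test on column p — row 1: 24/3 = 8; row 2: 7/2 = 7/2; row 3: 28/2 = 14; row 4: 14/5 = 14/5. Minimum is 14/5 at row 4 (w4 leaves); pivot element 5.
Divide row 4 by 5; eliminate column p from the other rows.
Row 1 update in column w4: 0 − 3·(1/5) = -3/5.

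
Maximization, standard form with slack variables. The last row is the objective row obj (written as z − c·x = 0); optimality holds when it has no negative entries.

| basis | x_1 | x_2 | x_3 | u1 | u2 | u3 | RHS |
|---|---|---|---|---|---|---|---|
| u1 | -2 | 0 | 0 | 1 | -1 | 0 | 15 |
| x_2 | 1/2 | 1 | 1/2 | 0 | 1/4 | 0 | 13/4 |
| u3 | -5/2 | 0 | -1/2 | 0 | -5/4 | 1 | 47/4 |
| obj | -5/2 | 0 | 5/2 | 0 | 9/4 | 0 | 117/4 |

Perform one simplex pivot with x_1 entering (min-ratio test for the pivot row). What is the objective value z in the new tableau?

91/2

Ratio test on column x_1 — row 1: entry -2 ≤ 0; row 2: (13/4)/(1/2) = 13/2; row 3: entry -5/2 ≤ 0. Minimum is 13/2 at row 2 (x_2 leaves); pivot element 1/2.
Pivot on row 2; the obj-row RHS becomes 117/4 − (-5/2)·(13/2) = 91/2.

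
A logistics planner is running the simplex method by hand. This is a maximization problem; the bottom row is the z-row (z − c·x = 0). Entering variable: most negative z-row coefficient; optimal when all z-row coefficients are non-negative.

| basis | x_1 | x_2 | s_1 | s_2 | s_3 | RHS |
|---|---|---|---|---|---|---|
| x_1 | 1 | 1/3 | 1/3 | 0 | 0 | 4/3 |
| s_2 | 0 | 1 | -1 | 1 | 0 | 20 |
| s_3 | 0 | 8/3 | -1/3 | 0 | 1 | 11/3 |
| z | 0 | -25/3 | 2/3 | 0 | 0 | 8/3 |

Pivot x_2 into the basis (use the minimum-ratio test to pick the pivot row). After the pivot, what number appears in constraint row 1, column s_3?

-1/8

Ratio test on column x_2 — row 1: (4/3)/(1/3) = 4; row 2: 20/1 = 20; row 3: (11/3)/(8/3) = 11/8. Minimum is 11/8 at row 3 (s_3 leaves); pivot element 8/3.
Divide row 3 by 8/3; eliminate column x_2 from the other rows.
Row 1 update in column s_3: 0 − (1/3)·(3/8) = -1/8.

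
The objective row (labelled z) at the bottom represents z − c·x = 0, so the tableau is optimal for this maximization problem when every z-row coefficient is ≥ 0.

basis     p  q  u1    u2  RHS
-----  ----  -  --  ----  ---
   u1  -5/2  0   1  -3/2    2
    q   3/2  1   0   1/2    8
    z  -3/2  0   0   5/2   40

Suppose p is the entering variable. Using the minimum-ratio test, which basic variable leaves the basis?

Column p entries and ratios — u1: -5/2 ≤ 0, skip; q: 8/(3/2) = 16/3.
Smallest ratio is 16/3 in the row of q, so q leaves.

q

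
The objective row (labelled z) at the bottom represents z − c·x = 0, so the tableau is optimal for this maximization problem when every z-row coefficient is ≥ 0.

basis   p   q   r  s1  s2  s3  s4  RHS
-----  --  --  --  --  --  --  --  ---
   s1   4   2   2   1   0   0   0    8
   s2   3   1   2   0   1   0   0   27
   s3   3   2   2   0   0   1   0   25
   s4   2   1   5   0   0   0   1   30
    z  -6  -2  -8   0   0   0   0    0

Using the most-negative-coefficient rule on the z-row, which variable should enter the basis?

Negative z-row entries: p: -6, q: -2, r: -8.
The most negative is -8 in column r, so r enters.

r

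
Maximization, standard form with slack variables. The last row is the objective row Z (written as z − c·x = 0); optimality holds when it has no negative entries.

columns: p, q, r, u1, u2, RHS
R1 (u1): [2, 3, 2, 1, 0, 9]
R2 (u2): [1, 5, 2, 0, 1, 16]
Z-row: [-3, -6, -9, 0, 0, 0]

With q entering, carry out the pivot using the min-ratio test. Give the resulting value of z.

Ratio test on column q — row 1: 9/3 = 3; row 2: 16/5 = 16/5. Minimum is 3 at row 1 (u1 leaves); pivot element 3.
Pivot on row 1; the Z-row RHS becomes 0 − (-6)·3 = 18.

18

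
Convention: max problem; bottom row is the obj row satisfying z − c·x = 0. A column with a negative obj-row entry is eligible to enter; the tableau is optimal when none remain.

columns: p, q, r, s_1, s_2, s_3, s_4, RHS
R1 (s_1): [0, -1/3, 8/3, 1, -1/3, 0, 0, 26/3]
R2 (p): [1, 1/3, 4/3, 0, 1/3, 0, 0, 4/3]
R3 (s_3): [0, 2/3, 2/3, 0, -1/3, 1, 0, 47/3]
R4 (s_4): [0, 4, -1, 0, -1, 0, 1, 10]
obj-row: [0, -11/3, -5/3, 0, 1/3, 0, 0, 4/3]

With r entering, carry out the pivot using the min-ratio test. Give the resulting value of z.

3

Ratio test on column r — row 1: (26/3)/(8/3) = 13/4; row 2: (4/3)/(4/3) = 1; row 3: (47/3)/(2/3) = 47/2; row 4: entry -1 ≤ 0. Minimum is 1 at row 2 (p leaves); pivot element 4/3.
Pivot on row 2; the obj-row RHS becomes 4/3 − (-5/3)·1 = 3.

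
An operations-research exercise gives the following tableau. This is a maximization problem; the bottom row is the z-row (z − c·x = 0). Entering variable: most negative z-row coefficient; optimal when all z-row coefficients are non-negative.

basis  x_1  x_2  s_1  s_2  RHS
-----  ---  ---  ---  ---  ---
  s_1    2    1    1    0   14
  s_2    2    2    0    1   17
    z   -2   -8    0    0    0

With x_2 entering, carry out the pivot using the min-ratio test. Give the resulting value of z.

Ratio test on column x_2 — row 1: 14/1 = 14; row 2: 17/2 = 17/2. Minimum is 17/2 at row 2 (s_2 leaves); pivot element 2.
Pivot on row 2; the z-row RHS becomes 0 − (-8)·(17/2) = 68.

68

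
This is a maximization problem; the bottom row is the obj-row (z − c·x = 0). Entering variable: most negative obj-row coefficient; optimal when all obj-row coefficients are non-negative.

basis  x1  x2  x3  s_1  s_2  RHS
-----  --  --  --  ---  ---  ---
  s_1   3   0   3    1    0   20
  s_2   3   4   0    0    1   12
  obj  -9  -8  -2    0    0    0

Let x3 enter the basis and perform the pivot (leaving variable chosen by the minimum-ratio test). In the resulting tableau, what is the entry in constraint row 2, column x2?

4

Ratio test on column x3 — row 1: 20/3 = 20/3; row 2: entry 0 ≤ 0. Minimum is 20/3 at row 1 (s_1 leaves); pivot element 3.
Divide row 1 by 3; eliminate column x3 from the other rows.
Row 2 update in column x2: 4 − 0·0 = 4.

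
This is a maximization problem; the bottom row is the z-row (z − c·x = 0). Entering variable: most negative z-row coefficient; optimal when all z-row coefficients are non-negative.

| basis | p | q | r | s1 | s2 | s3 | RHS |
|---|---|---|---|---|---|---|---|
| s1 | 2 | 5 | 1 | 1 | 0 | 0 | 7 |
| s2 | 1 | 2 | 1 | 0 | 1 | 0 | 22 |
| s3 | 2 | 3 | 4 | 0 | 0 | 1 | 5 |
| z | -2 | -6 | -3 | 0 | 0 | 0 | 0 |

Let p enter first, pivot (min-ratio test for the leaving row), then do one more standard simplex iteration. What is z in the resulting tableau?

8

Ratio test on column p — row 1: 7/2 = 7/2; row 2: 22/1 = 22; row 3: 5/2 = 5/2. Minimum is 5/2 at row 3 (s3 leaves); pivot element 2.
Pivot on row 3; the z-row RHS becomes 0 − (-2)·(5/2) = 5.
Next entering variable (most negative z-row entry -3): q.
Ratio test on column q — row 1: 2/2 = 1; row 2: (39/2)/(1/2) = 39; row 3: (5/2)/(3/2) = 5/3. Minimum is 1 at row 1 (s1 leaves); pivot element 2.
After the second pivot the z-row RHS is 5 − (-3)·1 = 8.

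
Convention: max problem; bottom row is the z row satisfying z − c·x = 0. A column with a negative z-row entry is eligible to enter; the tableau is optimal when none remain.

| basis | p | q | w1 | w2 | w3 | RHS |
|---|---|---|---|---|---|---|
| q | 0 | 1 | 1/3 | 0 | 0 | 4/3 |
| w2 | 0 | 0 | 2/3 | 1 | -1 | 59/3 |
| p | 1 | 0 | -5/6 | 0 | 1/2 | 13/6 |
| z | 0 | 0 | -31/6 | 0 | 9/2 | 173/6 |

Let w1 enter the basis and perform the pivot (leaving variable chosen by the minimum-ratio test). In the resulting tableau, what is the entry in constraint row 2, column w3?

Ratio test on column w1 — row 1: (4/3)/(1/3) = 4; row 2: (59/3)/(2/3) = 59/2; row 3: entry -5/6 ≤ 0. Minimum is 4 at row 1 (q leaves); pivot element 1/3.
Divide row 1 by 1/3; eliminate column w1 from the other rows.
Row 2 update in column w3: -1 − (2/3)·0 = -1.

-1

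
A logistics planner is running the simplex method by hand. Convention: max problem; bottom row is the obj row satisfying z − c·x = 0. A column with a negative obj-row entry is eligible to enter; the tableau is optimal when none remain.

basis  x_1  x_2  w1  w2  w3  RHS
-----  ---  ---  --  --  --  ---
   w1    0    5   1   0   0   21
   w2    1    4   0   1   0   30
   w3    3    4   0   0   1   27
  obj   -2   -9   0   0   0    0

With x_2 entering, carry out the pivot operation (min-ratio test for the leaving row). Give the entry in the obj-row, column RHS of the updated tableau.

Ratio test on column x_2 — row 1: 21/5 = 21/5; row 2: 30/4 = 15/2; row 3: 27/4 = 27/4. Minimum is 21/5 at row 1 (w1 leaves); pivot element 5.
Divide row 1 by 5; eliminate column x_2 from the other rows.
obj-row update in column RHS: 0 − (-9)·(21/5) = 189/5.

189/5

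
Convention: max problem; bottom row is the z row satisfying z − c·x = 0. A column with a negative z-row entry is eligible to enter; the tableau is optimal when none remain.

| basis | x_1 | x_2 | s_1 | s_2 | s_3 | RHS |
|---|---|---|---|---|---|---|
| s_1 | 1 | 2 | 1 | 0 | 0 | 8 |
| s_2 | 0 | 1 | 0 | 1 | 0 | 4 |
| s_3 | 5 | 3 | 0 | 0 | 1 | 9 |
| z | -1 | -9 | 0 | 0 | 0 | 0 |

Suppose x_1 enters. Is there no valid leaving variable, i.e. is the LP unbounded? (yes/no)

Column x_1 has positive entries in row(s) 1, 3, so the ratio test bounds it — not unbounded.

no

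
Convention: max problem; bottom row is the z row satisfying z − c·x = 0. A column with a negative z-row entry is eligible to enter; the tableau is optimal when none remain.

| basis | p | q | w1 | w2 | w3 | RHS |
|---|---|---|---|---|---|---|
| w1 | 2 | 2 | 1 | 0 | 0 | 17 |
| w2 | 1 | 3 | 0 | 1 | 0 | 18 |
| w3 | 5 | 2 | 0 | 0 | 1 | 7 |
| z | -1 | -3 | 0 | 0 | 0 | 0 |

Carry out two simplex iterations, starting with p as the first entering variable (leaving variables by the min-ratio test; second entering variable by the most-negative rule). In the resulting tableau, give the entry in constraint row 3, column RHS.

7/2

Ratio test on column p — row 1: 17/2 = 17/2; row 2: 18/1 = 18; row 3: 7/5 = 7/5. Minimum is 7/5 at row 3 (w3 leaves); pivot element 5.
Divide row 3 by 5; eliminate column p from the other rows.
Second iteration: most negative z-row entry is -13/5 in column q, so q enters.
Ratio test on column q — row 1: (71/5)/(6/5) = 71/6; row 2: (83/5)/(13/5) = 83/13; row 3: (7/5)/(2/5) = 7/2. Minimum is 7/2 at row 3 (p leaves); pivot element 2/5.
Divide row 3 by 2/5; eliminate column q from the other rows.
After both pivots, the entry at constraint row 3, column RHS is 7/2.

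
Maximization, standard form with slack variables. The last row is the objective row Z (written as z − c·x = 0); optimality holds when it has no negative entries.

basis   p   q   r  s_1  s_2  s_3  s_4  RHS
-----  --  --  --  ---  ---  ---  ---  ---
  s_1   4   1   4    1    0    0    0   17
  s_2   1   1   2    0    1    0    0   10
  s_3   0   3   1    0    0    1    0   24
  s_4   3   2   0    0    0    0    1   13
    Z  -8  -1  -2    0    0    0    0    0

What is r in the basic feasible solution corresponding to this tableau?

0

r is not in the basis, so in the current basic feasible solution r = 0.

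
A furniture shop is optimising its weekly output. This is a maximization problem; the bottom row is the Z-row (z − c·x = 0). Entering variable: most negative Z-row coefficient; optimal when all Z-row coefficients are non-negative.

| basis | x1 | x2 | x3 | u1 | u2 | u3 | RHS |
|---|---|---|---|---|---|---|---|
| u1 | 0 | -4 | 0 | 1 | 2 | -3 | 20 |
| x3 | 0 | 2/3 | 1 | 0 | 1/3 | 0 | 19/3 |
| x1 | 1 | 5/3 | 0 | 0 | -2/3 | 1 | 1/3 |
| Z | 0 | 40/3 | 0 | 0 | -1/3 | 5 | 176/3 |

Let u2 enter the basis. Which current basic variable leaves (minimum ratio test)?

u1

Column u2 entries and ratios — u1: 20/2 = 10; x3: (19/3)/(1/3) = 19; x1: -2/3 ≤ 0, skip.
Smallest ratio is 10 in the row of u1, so u1 leaves.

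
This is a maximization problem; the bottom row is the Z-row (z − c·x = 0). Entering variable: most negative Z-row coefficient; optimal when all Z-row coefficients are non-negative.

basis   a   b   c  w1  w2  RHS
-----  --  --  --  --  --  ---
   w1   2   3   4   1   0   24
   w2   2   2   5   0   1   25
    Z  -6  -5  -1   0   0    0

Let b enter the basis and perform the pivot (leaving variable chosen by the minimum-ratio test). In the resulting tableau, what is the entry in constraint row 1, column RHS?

8

Ratio test on column b — row 1: 24/3 = 8; row 2: 25/2 = 25/2. Minimum is 8 at row 1 (w1 leaves); pivot element 3.
Divide row 1 by 3; eliminate column b from the other rows.
In the new row 1, the RHS entry is the old entry divided by the pivot: 24/3 = 8.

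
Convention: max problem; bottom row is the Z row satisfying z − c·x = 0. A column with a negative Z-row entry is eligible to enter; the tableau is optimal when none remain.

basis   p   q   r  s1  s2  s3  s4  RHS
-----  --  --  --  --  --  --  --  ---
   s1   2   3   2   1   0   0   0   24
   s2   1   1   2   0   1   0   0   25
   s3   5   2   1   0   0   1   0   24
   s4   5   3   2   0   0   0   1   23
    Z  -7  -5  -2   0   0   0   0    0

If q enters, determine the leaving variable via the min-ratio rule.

Column q entries and ratios — s1: 24/3 = 8; s2: 25/1 = 25; s3: 24/2 = 12; s4: 23/3 = 23/3.
Smallest ratio is 23/3 in the row of s4, so s4 leaves.

s4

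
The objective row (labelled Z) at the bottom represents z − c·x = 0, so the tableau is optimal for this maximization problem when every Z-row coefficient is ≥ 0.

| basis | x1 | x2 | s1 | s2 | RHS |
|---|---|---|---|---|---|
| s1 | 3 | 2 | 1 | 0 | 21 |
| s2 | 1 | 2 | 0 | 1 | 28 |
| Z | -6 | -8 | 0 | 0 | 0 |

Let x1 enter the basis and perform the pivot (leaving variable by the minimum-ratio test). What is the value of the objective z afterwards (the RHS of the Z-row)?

42

Ratio test on column x1 — row 1: 21/3 = 7; row 2: 28/1 = 28. Minimum is 7 at row 1 (s1 leaves); pivot element 3.
Pivot on row 1; the Z-row RHS becomes 0 − (-6)·7 = 42.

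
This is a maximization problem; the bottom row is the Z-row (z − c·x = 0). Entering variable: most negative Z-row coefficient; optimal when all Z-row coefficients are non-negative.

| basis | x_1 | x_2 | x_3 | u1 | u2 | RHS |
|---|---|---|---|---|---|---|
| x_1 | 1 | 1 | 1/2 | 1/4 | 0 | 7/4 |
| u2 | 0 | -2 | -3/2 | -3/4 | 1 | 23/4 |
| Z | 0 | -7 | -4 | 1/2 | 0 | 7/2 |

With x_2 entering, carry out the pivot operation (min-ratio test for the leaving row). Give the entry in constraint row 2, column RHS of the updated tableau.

37/4

Ratio test on column x_2 — row 1: (7/4)/1 = 7/4; row 2: entry -2 ≤ 0. Minimum is 7/4 at row 1 (x_1 leaves); pivot element 1.
Divide row 1 by 1; eliminate column x_2 from the other rows.
Row 2 update in column RHS: 23/4 − (-2)·(7/4) = 37/4.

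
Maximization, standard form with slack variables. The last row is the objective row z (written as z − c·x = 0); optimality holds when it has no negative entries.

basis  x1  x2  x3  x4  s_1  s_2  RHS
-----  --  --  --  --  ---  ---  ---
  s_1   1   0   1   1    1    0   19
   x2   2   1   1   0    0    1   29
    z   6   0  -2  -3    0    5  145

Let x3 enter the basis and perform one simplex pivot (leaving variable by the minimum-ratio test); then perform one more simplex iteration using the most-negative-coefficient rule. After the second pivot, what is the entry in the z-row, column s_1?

Ratio test on column x3 — row 1: 19/1 = 19; row 2: 29/1 = 29. Minimum is 19 at row 1 (s_1 leaves); pivot element 1.
Divide row 1 by 1; eliminate column x3 from the other rows.
Second iteration: most negative z-row entry is -1 in column x4, so x4 enters.
Ratio test on column x4 — row 1: 19/1 = 19; row 2: entry -1 ≤ 0. Minimum is 19 at row 1 (x3 leaves); pivot element 1.
Divide row 1 by 1; eliminate column x4 from the other rows.
After both pivots, the entry at the z-row, column s_1 is 3.

3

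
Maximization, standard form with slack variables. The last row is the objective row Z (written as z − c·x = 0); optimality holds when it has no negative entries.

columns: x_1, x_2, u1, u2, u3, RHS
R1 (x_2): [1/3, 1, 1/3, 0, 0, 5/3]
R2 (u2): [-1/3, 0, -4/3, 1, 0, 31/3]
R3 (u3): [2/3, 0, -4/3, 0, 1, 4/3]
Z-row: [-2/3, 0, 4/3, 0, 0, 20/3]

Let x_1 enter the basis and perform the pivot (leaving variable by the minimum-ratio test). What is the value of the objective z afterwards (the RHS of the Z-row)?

Ratio test on column x_1 — row 1: (5/3)/(1/3) = 5; row 2: entry -1/3 ≤ 0; row 3: (4/3)/(2/3) = 2. Minimum is 2 at row 3 (u3 leaves); pivot element 2/3.
Pivot on row 3; the Z-row RHS becomes 20/3 − (-2/3)·2 = 8.

8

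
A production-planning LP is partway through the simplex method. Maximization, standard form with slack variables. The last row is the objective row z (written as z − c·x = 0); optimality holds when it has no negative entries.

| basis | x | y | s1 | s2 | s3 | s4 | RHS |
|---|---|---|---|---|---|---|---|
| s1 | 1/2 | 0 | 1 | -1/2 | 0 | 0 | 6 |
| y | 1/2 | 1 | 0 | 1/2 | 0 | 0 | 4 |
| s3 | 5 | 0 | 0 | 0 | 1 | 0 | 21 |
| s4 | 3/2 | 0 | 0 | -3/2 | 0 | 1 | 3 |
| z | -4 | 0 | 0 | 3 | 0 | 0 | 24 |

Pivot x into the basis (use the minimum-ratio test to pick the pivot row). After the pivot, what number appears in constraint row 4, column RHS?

2

Ratio test on column x — row 1: 6/(1/2) = 12; row 2: 4/(1/2) = 8; row 3: 21/5 = 21/5; row 4: 3/(3/2) = 2. Minimum is 2 at row 4 (s4 leaves); pivot element 3/2.
Divide row 4 by 3/2; eliminate column x from the other rows.
In the new row 4, the RHS entry is the old entry divided by the pivot: 3/(3/2) = 2.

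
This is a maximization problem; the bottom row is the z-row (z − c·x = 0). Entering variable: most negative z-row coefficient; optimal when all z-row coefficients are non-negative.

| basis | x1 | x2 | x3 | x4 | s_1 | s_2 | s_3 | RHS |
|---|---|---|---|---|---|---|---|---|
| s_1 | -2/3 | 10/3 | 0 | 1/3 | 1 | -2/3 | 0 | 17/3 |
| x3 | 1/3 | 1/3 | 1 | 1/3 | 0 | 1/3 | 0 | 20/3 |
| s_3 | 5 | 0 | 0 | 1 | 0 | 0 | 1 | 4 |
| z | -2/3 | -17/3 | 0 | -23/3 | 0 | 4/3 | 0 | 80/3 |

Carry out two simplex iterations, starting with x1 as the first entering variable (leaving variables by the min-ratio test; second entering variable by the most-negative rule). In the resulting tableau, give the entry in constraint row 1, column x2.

Ratio test on column x1 — row 1: entry -2/3 ≤ 0; row 2: (20/3)/(1/3) = 20; row 3: 4/5 = 4/5. Minimum is 4/5 at row 3 (s_3 leaves); pivot element 5.
Divide row 3 by 5; eliminate column x1 from the other rows.
Second iteration: most negative z-row entry is -113/15 in column x4, so x4 enters.
Ratio test on column x4 — row 1: (31/5)/(7/15) = 93/7; row 2: (32/5)/(4/15) = 24; row 3: (4/5)/(1/5) = 4. Minimum is 4 at row 3 (x1 leaves); pivot element 1/5.
Divide row 3 by 1/5; eliminate column x4 from the other rows.
After both pivots, the entry at constraint row 1, column x2 is 10/3.

10/3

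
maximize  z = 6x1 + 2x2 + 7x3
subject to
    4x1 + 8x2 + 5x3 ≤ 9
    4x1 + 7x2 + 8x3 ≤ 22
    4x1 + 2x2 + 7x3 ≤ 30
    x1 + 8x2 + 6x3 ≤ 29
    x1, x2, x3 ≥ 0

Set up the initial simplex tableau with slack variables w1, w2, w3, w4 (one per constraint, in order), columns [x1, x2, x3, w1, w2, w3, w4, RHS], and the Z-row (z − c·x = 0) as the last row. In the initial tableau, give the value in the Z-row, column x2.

-2

The Z-row carries the negated objective coefficients: the x2 entry is -2.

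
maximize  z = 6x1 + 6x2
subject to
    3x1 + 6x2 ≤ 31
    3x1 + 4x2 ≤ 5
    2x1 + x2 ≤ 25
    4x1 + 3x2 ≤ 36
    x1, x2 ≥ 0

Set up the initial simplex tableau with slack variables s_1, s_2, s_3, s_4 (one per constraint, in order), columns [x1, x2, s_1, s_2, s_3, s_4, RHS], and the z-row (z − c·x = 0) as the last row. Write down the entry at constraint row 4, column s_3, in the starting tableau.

Slack s_3 belongs to constraint 3; its column is the unit vector e_3, so the entry in row 4 is 0.

0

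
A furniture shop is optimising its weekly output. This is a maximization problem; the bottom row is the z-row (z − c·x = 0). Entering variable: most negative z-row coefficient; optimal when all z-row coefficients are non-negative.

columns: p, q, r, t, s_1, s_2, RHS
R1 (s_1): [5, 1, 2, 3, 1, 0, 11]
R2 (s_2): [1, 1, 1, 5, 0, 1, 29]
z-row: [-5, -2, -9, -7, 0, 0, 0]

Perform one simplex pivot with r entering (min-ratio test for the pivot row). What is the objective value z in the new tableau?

Ratio test on column r — row 1: 11/2 = 11/2; row 2: 29/1 = 29. Minimum is 11/2 at row 1 (s_1 leaves); pivot element 2.
Pivot on row 1; the z-row RHS becomes 0 − (-9)·(11/2) = 99/2.

99/2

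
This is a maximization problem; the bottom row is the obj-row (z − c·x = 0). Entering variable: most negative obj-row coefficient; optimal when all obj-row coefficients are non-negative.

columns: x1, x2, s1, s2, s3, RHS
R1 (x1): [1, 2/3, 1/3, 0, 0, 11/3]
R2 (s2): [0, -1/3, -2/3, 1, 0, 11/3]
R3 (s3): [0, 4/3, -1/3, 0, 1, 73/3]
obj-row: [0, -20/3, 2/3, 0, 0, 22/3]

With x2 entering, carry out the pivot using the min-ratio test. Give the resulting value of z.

44

Ratio test on column x2 — row 1: (11/3)/(2/3) = 11/2; row 2: entry -1/3 ≤ 0; row 3: (73/3)/(4/3) = 73/4. Minimum is 11/2 at row 1 (x1 leaves); pivot element 2/3.
Pivot on row 1; the obj-row RHS becomes 22/3 − (-20/3)·(11/2) = 44.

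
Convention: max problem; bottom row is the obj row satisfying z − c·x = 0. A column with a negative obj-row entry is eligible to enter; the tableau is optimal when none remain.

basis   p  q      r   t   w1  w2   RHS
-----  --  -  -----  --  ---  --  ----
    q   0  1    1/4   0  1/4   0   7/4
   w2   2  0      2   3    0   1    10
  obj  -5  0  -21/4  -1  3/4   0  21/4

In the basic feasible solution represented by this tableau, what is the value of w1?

0

w1 is not in the basis, so in the current basic feasible solution w1 = 0.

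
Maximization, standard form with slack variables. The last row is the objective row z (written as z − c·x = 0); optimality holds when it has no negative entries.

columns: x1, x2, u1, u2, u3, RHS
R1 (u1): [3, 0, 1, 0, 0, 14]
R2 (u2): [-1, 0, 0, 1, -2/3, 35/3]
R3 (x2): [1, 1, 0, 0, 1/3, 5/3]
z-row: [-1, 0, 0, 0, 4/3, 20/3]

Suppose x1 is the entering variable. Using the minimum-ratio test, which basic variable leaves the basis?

x2

Column x1 entries and ratios — u1: 14/3 = 14/3; u2: -1 ≤ 0, skip; x2: (5/3)/1 = 5/3.
Smallest ratio is 5/3 in the row of x2, so x2 leaves.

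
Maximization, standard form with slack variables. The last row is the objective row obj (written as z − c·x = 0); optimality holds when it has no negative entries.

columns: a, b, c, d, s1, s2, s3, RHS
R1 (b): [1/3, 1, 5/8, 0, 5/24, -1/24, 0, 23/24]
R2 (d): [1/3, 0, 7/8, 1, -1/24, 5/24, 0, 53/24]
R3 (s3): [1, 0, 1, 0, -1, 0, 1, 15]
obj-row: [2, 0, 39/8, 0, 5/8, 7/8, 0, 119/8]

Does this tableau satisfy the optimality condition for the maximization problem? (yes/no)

yes

Every obj-row coefficient is ≥ 0, so the tableau is optimal.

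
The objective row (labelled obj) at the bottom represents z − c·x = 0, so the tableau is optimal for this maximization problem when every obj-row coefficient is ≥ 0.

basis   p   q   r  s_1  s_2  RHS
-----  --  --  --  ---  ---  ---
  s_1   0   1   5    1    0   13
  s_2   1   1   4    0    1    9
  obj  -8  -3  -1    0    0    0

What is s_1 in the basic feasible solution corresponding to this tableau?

13

s_1 is basic (row 1); its value is the RHS of that row, 13.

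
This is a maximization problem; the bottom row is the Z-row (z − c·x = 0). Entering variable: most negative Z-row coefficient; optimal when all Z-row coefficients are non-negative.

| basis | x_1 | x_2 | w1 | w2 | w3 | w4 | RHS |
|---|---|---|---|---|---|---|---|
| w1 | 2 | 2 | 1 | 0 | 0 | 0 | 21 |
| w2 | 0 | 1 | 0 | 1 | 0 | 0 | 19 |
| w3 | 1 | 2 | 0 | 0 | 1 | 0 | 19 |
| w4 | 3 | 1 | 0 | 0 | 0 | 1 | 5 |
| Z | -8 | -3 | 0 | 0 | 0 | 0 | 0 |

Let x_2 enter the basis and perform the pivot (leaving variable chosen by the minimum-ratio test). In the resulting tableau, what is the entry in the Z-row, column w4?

3

Ratio test on column x_2 — row 1: 21/2 = 21/2; row 2: 19/1 = 19; row 3: 19/2 = 19/2; row 4: 5/1 = 5. Minimum is 5 at row 4 (w4 leaves); pivot element 1.
Divide row 4 by 1; eliminate column x_2 from the other rows.
Z-row update in column w4: 0 − (-3)·1 = 3.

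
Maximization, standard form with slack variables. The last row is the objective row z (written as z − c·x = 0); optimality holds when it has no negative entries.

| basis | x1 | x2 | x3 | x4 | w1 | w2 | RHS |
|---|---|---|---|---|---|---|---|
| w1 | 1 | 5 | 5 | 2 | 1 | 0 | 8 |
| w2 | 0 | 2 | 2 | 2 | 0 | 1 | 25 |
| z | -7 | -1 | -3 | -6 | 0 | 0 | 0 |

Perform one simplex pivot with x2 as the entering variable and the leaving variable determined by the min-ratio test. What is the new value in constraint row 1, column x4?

Ratio test on column x2 — row 1: 8/5 = 8/5; row 2: 25/2 = 25/2. Minimum is 8/5 at row 1 (w1 leaves); pivot element 5.
Divide row 1 by 5; eliminate column x2 from the other rows.
In the new row 1, the x4 entry is the old entry divided by the pivot: 2/5 = 2/5.

2/5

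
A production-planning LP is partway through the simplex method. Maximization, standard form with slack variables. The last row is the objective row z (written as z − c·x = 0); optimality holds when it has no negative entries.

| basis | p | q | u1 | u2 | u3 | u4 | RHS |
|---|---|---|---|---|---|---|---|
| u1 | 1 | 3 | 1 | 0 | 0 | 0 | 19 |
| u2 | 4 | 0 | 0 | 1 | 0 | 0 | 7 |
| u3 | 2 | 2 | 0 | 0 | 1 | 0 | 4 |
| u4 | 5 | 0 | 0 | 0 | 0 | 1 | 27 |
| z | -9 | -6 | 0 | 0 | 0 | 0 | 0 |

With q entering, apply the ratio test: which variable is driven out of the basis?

Column q entries and ratios — u1: 19/3 = 19/3; u2: 0 ≤ 0, skip; u3: 4/2 = 2; u4: 0 ≤ 0, skip.
Smallest ratio is 2 in the row of u3, so u3 leaves.

u3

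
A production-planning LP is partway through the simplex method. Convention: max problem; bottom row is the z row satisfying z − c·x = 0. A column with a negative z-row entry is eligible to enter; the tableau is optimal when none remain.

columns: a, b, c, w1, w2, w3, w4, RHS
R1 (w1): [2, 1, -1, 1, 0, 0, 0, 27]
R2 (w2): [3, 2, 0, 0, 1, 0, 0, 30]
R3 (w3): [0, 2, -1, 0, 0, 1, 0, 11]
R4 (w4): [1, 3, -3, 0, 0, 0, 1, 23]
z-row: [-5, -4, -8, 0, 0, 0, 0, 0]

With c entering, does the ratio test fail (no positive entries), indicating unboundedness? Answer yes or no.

Every constraint-row entry in column c is ≤ 0, so increasing c is unbounded.

yes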